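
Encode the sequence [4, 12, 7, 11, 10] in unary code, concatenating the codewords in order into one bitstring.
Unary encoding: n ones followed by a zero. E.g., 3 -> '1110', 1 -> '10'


Encode each number as n ones followed by a terminating 0:
  4 -> 11110 (5 bits)
  12 -> 1111111111110 (13 bits)
  7 -> 11111110 (8 bits)
  11 -> 111111111110 (12 bits)
  10 -> 11111111110 (11 bits)
Total length = 5 + 13 + 8 + 12 + 11 = 49 bits.

Unary([4, 12, 7, 11, 10]) = 1111011111111111101111111011111111111011111111110 (49 bits)


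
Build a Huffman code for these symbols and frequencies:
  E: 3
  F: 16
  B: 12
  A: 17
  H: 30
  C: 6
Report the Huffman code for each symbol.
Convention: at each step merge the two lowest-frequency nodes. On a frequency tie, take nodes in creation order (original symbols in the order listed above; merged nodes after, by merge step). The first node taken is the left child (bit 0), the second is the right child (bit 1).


Huffman tree construction:
Step 1: Merge E(3) + C(6) = 9
Step 2: Merge (E+C)(9) + B(12) = 21
Step 3: Merge F(16) + A(17) = 33
Step 4: Merge ((E+C)+B)(21) + H(30) = 51
Step 5: Merge (F+A)(33) + (((E+C)+B)+H)(51) = 84
Read each symbol's code off the tree from the root (left child = 0, right child = 1).

Codes:
  E: 1000 (length 4)
  F: 00 (length 2)
  B: 101 (length 3)
  A: 01 (length 2)
  H: 11 (length 2)
  C: 1001 (length 4)
Average code length: 198/84 = 2.3571 bits/symbol


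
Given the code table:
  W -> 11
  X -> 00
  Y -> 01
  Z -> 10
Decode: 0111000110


Decoding:
01 -> Y
11 -> W
00 -> X
01 -> Y
10 -> Z


Result: YWXYZ


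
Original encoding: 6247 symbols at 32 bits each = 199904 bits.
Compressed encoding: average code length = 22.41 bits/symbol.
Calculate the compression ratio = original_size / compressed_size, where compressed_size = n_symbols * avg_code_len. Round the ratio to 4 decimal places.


original_size = n_symbols * orig_bits = 6247 * 32 = 199904 bits
compressed_size = n_symbols * avg_code_len = 6247 * 22.41 = 139995.27 bits
ratio = original_size / compressed_size = 199904 / 139995.27 = 1.4279

Compression ratio = 1.4279


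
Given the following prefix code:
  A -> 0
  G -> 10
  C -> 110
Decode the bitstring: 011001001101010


Decoding step by step:
Bits 0 -> A
Bits 110 -> C
Bits 0 -> A
Bits 10 -> G
Bits 0 -> A
Bits 110 -> C
Bits 10 -> G
Bits 10 -> G


Decoded message: ACAGACGG


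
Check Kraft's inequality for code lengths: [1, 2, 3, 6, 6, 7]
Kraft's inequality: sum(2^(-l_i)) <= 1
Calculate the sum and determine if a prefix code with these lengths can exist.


Sum = 2^(-1) + 2^(-2) + 2^(-3) + 2^(-6) + 2^(-6) + 2^(-7)
    = 0.5 + 0.25 + 0.125 + 0.015625 + 0.015625 + 0.0078125
    = 117/128 = 0.9140625
Since 0.9140625 <= 1, Kraft's inequality IS satisfied.
A prefix code with these lengths CAN exist.

Kraft sum = 0.9140625. Satisfied.


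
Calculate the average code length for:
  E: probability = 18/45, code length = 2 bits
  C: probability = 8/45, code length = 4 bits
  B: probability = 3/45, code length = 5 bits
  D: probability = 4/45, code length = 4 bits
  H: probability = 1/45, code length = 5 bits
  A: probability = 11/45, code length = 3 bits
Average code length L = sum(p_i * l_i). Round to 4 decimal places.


Weighted contributions p_i * l_i:
  E: (18/45) * 2 = 36/45
  C: (8/45) * 4 = 32/45
  B: (3/45) * 5 = 15/45
  D: (4/45) * 4 = 16/45
  H: (1/45) * 5 = 5/45
  A: (11/45) * 3 = 33/45
Sum = (36 + 32 + 15 + 16 + 5 + 33)/45 = 137/45

L = 137/45 = 3.0444 bits/symbol


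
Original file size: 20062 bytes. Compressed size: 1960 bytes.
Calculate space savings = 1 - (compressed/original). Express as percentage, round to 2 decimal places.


ratio = compressed/original = 1960/20062 = 0.097697
savings = 1 - ratio = 1 - 0.097697 = 0.902303
as a percentage: 0.902303 * 100 = 90.23%

Space savings = 1 - 1960/20062 = 90.23%


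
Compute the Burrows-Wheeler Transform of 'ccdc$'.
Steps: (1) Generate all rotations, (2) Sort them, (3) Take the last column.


Rotations (sorted):
  0: $ccdc -> last char: c
  1: c$ccd -> last char: d
  2: ccdc$ -> last char: $
  3: cdc$c -> last char: c
  4: dc$cc -> last char: c


BWT = cd$cc


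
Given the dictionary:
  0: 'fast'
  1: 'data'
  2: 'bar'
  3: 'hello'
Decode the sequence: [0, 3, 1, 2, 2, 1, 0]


Look up each index in the dictionary:
  0 -> 'fast'
  3 -> 'hello'
  1 -> 'data'
  2 -> 'bar'
  2 -> 'bar'
  1 -> 'data'
  0 -> 'fast'

Decoded: "fast hello data bar bar data fast"


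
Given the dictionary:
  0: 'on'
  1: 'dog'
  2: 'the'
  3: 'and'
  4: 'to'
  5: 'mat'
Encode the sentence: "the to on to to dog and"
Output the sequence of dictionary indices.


Look up each word in the dictionary:
  'the' -> 2
  'to' -> 4
  'on' -> 0
  'to' -> 4
  'to' -> 4
  'dog' -> 1
  'and' -> 3

Encoded: [2, 4, 0, 4, 4, 1, 3]


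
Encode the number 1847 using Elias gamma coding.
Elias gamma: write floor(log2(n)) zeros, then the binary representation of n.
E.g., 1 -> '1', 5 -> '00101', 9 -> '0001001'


num_bits = floor(log2(1847)) + 1 = 11
leading_zeros = num_bits - 1 = 10
binary(1847) = 11100110111

Elias gamma(1847) = '0000000000' + '11100110111' = 000000000011100110111 (21 bits)


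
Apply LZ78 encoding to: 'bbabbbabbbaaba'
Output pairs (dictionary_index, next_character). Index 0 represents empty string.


LZ78 encoding steps:
Dictionary: {0: ''}
Step 1: w='' (idx 0), next='b' -> output (0, 'b'), add 'b' as idx 1
Step 2: w='b' (idx 1), next='a' -> output (1, 'a'), add 'ba' as idx 2
Step 3: w='b' (idx 1), next='b' -> output (1, 'b'), add 'bb' as idx 3
Step 4: w='ba' (idx 2), next='b' -> output (2, 'b'), add 'bab' as idx 4
Step 5: w='bb' (idx 3), next='a' -> output (3, 'a'), add 'bba' as idx 5
Step 6: w='' (idx 0), next='a' -> output (0, 'a'), add 'a' as idx 6
Step 7: w='ba' (idx 2), end of input -> output (2, '')


Encoded: [(0, 'b'), (1, 'a'), (1, 'b'), (2, 'b'), (3, 'a'), (0, 'a'), (2, '')]


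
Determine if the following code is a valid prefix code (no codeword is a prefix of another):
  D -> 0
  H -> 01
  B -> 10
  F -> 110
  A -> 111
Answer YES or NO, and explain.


Checking each pair (does one codeword prefix another?):
  D='0' vs H='01': prefix -- VIOLATION

NO -- this is NOT a valid prefix code. D (0) is a prefix of H (01).


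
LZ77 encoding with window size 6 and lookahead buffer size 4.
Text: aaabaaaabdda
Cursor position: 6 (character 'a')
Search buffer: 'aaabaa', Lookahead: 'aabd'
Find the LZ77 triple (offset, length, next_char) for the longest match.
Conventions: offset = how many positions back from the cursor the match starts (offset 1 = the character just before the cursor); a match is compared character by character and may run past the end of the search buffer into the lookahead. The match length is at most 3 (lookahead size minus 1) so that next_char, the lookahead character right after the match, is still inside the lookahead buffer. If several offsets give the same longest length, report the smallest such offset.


Try each offset into the search buffer:
  offset=1 (pos 5, char 'a'): match length 2
  offset=2 (pos 4, char 'a'): match length 2
  offset=3 (pos 3, char 'b'): match length 0
  offset=4 (pos 2, char 'a'): match length 1
  offset=5 (pos 1, char 'a'): match length 3
  offset=6 (pos 0, char 'a'): match length 2
Longest match has length 3 at offset 5.
next_char = character at position 6 + 3 = 9 -> 'd'

Best match: offset=5, length=3 (matching 'aab' starting at position 1)
LZ77 triple: (5, 3, 'd')


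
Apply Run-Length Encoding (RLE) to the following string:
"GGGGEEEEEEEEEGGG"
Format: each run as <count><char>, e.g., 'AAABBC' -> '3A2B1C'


Scanning runs left to right:
  i=0: run of 'G' x 4 -> '4G'
  i=4: run of 'E' x 9 -> '9E'
  i=13: run of 'G' x 3 -> '3G'

RLE = 4G9E3G


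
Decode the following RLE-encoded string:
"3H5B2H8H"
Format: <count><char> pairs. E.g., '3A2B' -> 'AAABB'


Expanding each <count><char> pair:
  3H -> 'HHH'
  5B -> 'BBBBB'
  2H -> 'HH'
  8H -> 'HHHHHHHH'

Decoded = HHHBBBBBHHHHHHHHHH


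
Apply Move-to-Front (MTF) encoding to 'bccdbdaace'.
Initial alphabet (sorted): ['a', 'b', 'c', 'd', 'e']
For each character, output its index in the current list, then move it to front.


MTF encoding:
'b': index 1 in ['a', 'b', 'c', 'd', 'e'] -> ['b', 'a', 'c', 'd', 'e']
'c': index 2 in ['b', 'a', 'c', 'd', 'e'] -> ['c', 'b', 'a', 'd', 'e']
'c': index 0 in ['c', 'b', 'a', 'd', 'e'] -> ['c', 'b', 'a', 'd', 'e']
'd': index 3 in ['c', 'b', 'a', 'd', 'e'] -> ['d', 'c', 'b', 'a', 'e']
'b': index 2 in ['d', 'c', 'b', 'a', 'e'] -> ['b', 'd', 'c', 'a', 'e']
'd': index 1 in ['b', 'd', 'c', 'a', 'e'] -> ['d', 'b', 'c', 'a', 'e']
'a': index 3 in ['d', 'b', 'c', 'a', 'e'] -> ['a', 'd', 'b', 'c', 'e']
'a': index 0 in ['a', 'd', 'b', 'c', 'e'] -> ['a', 'd', 'b', 'c', 'e']
'c': index 3 in ['a', 'd', 'b', 'c', 'e'] -> ['c', 'a', 'd', 'b', 'e']
'e': index 4 in ['c', 'a', 'd', 'b', 'e'] -> ['e', 'c', 'a', 'd', 'b']


Output: [1, 2, 0, 3, 2, 1, 3, 0, 3, 4]


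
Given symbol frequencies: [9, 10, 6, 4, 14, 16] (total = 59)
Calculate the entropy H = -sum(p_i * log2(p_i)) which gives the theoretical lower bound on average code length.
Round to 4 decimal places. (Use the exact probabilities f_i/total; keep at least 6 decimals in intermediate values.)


Per-symbol terms -p_i * log2(p_i) with p_i = f_i/59:
  p = 9/59 = 0.152542: log2(p) = -2.712718, -p*log2(p) = 0.413804
  p = 10/59 = 0.169492: log2(p) = -2.560715, -p*log2(p) = 0.434019
  p = 6/59 = 0.101695: log2(p) = -3.297681, -p*log2(p) = 0.335357
  p = 4/59 = 0.067797: log2(p) = -3.882643, -p*log2(p) = 0.263230
  p = 14/59 = 0.237288: log2(p) = -2.075288, -p*log2(p) = 0.492441
  p = 16/59 = 0.271186: log2(p) = -1.882643, -p*log2(p) = 0.510547
H = 0.413804 + 0.434019 + 0.335357 + 0.263230 + 0.492441 + 0.510547 = 2.449398

H = 2.4494 bits/symbol


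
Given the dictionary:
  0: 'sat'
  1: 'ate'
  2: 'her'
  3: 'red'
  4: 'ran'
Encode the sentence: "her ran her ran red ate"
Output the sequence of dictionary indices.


Look up each word in the dictionary:
  'her' -> 2
  'ran' -> 4
  'her' -> 2
  'ran' -> 4
  'red' -> 3
  'ate' -> 1

Encoded: [2, 4, 2, 4, 3, 1]


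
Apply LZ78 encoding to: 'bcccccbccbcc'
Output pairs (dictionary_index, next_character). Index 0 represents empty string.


LZ78 encoding steps:
Dictionary: {0: ''}
Step 1: w='' (idx 0), next='b' -> output (0, 'b'), add 'b' as idx 1
Step 2: w='' (idx 0), next='c' -> output (0, 'c'), add 'c' as idx 2
Step 3: w='c' (idx 2), next='c' -> output (2, 'c'), add 'cc' as idx 3
Step 4: w='cc' (idx 3), next='b' -> output (3, 'b'), add 'ccb' as idx 4
Step 5: w='ccb' (idx 4), next='c' -> output (4, 'c'), add 'ccbc' as idx 5
Step 6: w='c' (idx 2), end of input -> output (2, '')


Encoded: [(0, 'b'), (0, 'c'), (2, 'c'), (3, 'b'), (4, 'c'), (2, '')]


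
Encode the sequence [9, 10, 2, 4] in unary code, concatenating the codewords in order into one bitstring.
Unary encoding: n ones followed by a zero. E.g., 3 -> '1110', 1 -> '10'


Encode each number as n ones followed by a terminating 0:
  9 -> 1111111110 (10 bits)
  10 -> 11111111110 (11 bits)
  2 -> 110 (3 bits)
  4 -> 11110 (5 bits)
Total length = 10 + 11 + 3 + 5 = 29 bits.

Unary([9, 10, 2, 4]) = 11111111101111111111011011110 (29 bits)


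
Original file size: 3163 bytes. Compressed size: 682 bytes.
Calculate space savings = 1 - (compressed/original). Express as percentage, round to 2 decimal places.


ratio = compressed/original = 682/3163 = 0.215618
savings = 1 - ratio = 1 - 0.215618 = 0.784382
as a percentage: 0.784382 * 100 = 78.44%

Space savings = 1 - 682/3163 = 78.44%


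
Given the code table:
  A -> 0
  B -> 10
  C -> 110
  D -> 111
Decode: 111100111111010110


Decoding:
111 -> D
10 -> B
0 -> A
111 -> D
111 -> D
0 -> A
10 -> B
110 -> C


Result: DBADDABC


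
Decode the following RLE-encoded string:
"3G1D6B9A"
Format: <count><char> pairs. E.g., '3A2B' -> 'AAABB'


Expanding each <count><char> pair:
  3G -> 'GGG'
  1D -> 'D'
  6B -> 'BBBBBB'
  9A -> 'AAAAAAAAA'

Decoded = GGGDBBBBBBAAAAAAAAA


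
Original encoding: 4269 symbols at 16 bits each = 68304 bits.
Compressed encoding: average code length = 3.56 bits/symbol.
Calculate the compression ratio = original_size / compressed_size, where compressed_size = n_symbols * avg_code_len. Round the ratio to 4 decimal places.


original_size = n_symbols * orig_bits = 4269 * 16 = 68304 bits
compressed_size = n_symbols * avg_code_len = 4269 * 3.56 = 15197.64 bits
ratio = original_size / compressed_size = 68304 / 15197.64 = 4.4944

Compression ratio = 4.4944


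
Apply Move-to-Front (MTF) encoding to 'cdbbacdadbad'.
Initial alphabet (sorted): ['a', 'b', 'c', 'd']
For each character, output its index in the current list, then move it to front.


MTF encoding:
'c': index 2 in ['a', 'b', 'c', 'd'] -> ['c', 'a', 'b', 'd']
'd': index 3 in ['c', 'a', 'b', 'd'] -> ['d', 'c', 'a', 'b']
'b': index 3 in ['d', 'c', 'a', 'b'] -> ['b', 'd', 'c', 'a']
'b': index 0 in ['b', 'd', 'c', 'a'] -> ['b', 'd', 'c', 'a']
'a': index 3 in ['b', 'd', 'c', 'a'] -> ['a', 'b', 'd', 'c']
'c': index 3 in ['a', 'b', 'd', 'c'] -> ['c', 'a', 'b', 'd']
'd': index 3 in ['c', 'a', 'b', 'd'] -> ['d', 'c', 'a', 'b']
'a': index 2 in ['d', 'c', 'a', 'b'] -> ['a', 'd', 'c', 'b']
'd': index 1 in ['a', 'd', 'c', 'b'] -> ['d', 'a', 'c', 'b']
'b': index 3 in ['d', 'a', 'c', 'b'] -> ['b', 'd', 'a', 'c']
'a': index 2 in ['b', 'd', 'a', 'c'] -> ['a', 'b', 'd', 'c']
'd': index 2 in ['a', 'b', 'd', 'c'] -> ['d', 'a', 'b', 'c']


Output: [2, 3, 3, 0, 3, 3, 3, 2, 1, 3, 2, 2]


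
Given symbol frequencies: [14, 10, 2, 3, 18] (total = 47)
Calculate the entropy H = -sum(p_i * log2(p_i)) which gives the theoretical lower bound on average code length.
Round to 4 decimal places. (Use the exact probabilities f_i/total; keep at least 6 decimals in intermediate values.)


Per-symbol terms -p_i * log2(p_i) with p_i = f_i/47:
  p = 14/47 = 0.297872: log2(p) = -1.747234, -p*log2(p) = 0.520453
  p = 10/47 = 0.212766: log2(p) = -2.232661, -p*log2(p) = 0.475034
  p = 2/47 = 0.042553: log2(p) = -4.554589, -p*log2(p) = 0.193812
  p = 3/47 = 0.063830: log2(p) = -3.969626, -p*log2(p) = 0.253380
  p = 18/47 = 0.382979: log2(p) = -1.384664, -p*log2(p) = 0.530297
H = 0.520453 + 0.475034 + 0.193812 + 0.253380 + 0.530297 = 1.972976

H = 1.973 bits/symbol


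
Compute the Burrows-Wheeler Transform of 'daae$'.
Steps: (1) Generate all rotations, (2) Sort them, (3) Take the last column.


Rotations (sorted):
  0: $daae -> last char: e
  1: aae$d -> last char: d
  2: ae$da -> last char: a
  3: daae$ -> last char: $
  4: e$daa -> last char: a


BWT = eda$a


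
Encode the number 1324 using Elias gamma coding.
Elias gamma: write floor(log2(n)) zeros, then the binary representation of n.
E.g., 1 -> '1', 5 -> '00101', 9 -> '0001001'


num_bits = floor(log2(1324)) + 1 = 11
leading_zeros = num_bits - 1 = 10
binary(1324) = 10100101100

Elias gamma(1324) = '0000000000' + '10100101100' = 000000000010100101100 (21 bits)


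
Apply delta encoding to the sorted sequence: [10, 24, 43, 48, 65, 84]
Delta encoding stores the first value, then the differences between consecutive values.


First value: 10
Deltas:
  24 - 10 = 14
  43 - 24 = 19
  48 - 43 = 5
  65 - 48 = 17
  84 - 65 = 19


Delta encoded: [10, 14, 19, 5, 17, 19]


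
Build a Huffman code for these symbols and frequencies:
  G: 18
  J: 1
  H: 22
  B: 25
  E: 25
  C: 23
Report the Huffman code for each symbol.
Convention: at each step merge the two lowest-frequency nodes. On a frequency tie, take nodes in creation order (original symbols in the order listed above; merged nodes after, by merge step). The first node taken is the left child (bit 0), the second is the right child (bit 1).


Huffman tree construction:
Step 1: Merge J(1) + G(18) = 19
Step 2: Merge (J+G)(19) + H(22) = 41
Step 3: Merge C(23) + B(25) = 48
Step 4: Merge E(25) + ((J+G)+H)(41) = 66
Step 5: Merge (C+B)(48) + (E+((J+G)+H))(66) = 114
Read each symbol's code off the tree from the root (left child = 0, right child = 1).

Codes:
  G: 1101 (length 4)
  J: 1100 (length 4)
  H: 111 (length 3)
  B: 01 (length 2)
  E: 10 (length 2)
  C: 00 (length 2)
Average code length: 288/114 = 2.5263 bits/symbol


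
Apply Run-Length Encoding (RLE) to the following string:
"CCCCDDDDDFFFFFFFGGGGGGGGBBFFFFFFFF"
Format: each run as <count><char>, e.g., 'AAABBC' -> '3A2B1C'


Scanning runs left to right:
  i=0: run of 'C' x 4 -> '4C'
  i=4: run of 'D' x 5 -> '5D'
  i=9: run of 'F' x 7 -> '7F'
  i=16: run of 'G' x 8 -> '8G'
  i=24: run of 'B' x 2 -> '2B'
  i=26: run of 'F' x 8 -> '8F'

RLE = 4C5D7F8G2B8F


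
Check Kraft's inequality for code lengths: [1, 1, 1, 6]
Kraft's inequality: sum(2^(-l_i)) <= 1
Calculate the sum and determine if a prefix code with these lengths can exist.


Sum = 2^(-1) + 2^(-1) + 2^(-1) + 2^(-6)
    = 0.5 + 0.5 + 0.5 + 0.015625
    = 97/64 = 1.515625
Since 1.515625 > 1, Kraft's inequality is NOT satisfied.
A prefix code with these lengths CANNOT exist.

Kraft sum = 1.515625. Not satisfied.


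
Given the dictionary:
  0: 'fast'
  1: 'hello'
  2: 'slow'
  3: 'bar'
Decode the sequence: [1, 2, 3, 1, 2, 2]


Look up each index in the dictionary:
  1 -> 'hello'
  2 -> 'slow'
  3 -> 'bar'
  1 -> 'hello'
  2 -> 'slow'
  2 -> 'slow'

Decoded: "hello slow bar hello slow slow"


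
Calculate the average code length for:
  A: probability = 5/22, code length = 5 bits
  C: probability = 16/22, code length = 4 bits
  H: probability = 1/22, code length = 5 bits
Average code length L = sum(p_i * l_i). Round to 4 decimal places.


Weighted contributions p_i * l_i:
  A: (5/22) * 5 = 25/22
  C: (16/22) * 4 = 64/22
  H: (1/22) * 5 = 5/22
Sum = (25 + 64 + 5)/22 = 94/22

L = 94/22 = 4.2727 bits/symbol


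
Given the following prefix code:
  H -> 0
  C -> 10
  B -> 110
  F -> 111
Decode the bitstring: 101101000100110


Decoding step by step:
Bits 10 -> C
Bits 110 -> B
Bits 10 -> C
Bits 0 -> H
Bits 0 -> H
Bits 10 -> C
Bits 0 -> H
Bits 110 -> B


Decoded message: CBCHHCHB


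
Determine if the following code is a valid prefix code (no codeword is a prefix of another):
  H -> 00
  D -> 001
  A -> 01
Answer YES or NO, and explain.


Checking each pair (does one codeword prefix another?):
  H='00' vs D='001': prefix -- VIOLATION

NO -- this is NOT a valid prefix code. H (00) is a prefix of D (001).


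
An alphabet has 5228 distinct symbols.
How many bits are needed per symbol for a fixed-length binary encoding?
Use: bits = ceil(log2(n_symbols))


log2(5228) = 12.352
Bracket: 2^12 = 4096 < 5228 <= 2^13 = 8192
So ceil(log2(5228)) = 13

bits = ceil(log2(5228)) = ceil(12.352) = 13 bits


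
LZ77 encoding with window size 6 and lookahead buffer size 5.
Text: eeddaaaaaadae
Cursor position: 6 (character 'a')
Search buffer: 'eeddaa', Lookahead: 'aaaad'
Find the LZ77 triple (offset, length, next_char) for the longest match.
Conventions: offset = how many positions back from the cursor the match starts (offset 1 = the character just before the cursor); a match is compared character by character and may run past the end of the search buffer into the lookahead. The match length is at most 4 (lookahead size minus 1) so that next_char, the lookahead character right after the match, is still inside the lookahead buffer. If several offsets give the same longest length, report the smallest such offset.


Try each offset into the search buffer:
  offset=1 (pos 5, char 'a'): match length 4
  offset=2 (pos 4, char 'a'): match length 4
  offset=3 (pos 3, char 'd'): match length 0
  offset=4 (pos 2, char 'd'): match length 0
  offset=5 (pos 1, char 'e'): match length 0
  offset=6 (pos 0, char 'e'): match length 0
Longest match has length 4, found at offsets 1, 2; take the smallest, offset 1.
next_char = character at position 6 + 4 = 10 -> 'd'

Best match: offset=1, length=4 (matching 'aaaa' starting at position 5)
LZ77 triple: (1, 4, 'd')


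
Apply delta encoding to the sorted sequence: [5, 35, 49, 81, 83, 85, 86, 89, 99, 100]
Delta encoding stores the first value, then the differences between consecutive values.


First value: 5
Deltas:
  35 - 5 = 30
  49 - 35 = 14
  81 - 49 = 32
  83 - 81 = 2
  85 - 83 = 2
  86 - 85 = 1
  89 - 86 = 3
  99 - 89 = 10
  100 - 99 = 1


Delta encoded: [5, 30, 14, 32, 2, 2, 1, 3, 10, 1]


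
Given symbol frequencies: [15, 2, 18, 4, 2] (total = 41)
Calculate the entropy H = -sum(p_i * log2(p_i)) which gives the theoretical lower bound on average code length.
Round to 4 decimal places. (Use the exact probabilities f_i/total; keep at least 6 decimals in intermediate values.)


Per-symbol terms -p_i * log2(p_i) with p_i = f_i/41:
  p = 15/41 = 0.365854: log2(p) = -1.450661, -p*log2(p) = 0.530730
  p = 2/41 = 0.048780: log2(p) = -4.357552, -p*log2(p) = 0.212564
  p = 18/41 = 0.439024: log2(p) = -1.187627, -p*log2(p) = 0.521397
  p = 4/41 = 0.097561: log2(p) = -3.357552, -p*log2(p) = 0.327566
  p = 2/41 = 0.048780: log2(p) = -4.357552, -p*log2(p) = 0.212564
H = 0.530730 + 0.212564 + 0.521397 + 0.327566 + 0.212564 = 1.804821

H = 1.8048 bits/symbol


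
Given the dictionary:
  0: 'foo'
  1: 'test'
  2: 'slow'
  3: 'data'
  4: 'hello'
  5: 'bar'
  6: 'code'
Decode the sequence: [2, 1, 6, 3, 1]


Look up each index in the dictionary:
  2 -> 'slow'
  1 -> 'test'
  6 -> 'code'
  3 -> 'data'
  1 -> 'test'

Decoded: "slow test code data test"


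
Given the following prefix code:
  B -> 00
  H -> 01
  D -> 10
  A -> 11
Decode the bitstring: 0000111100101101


Decoding step by step:
Bits 00 -> B
Bits 00 -> B
Bits 11 -> A
Bits 11 -> A
Bits 00 -> B
Bits 10 -> D
Bits 11 -> A
Bits 01 -> H


Decoded message: BBAABDAH


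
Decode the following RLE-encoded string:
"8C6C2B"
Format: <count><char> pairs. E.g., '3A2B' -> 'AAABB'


Expanding each <count><char> pair:
  8C -> 'CCCCCCCC'
  6C -> 'CCCCCC'
  2B -> 'BB'

Decoded = CCCCCCCCCCCCCCBB


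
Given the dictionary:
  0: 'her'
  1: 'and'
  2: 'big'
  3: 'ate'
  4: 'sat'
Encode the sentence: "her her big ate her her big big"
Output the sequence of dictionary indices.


Look up each word in the dictionary:
  'her' -> 0
  'her' -> 0
  'big' -> 2
  'ate' -> 3
  'her' -> 0
  'her' -> 0
  'big' -> 2
  'big' -> 2

Encoded: [0, 0, 2, 3, 0, 0, 2, 2]


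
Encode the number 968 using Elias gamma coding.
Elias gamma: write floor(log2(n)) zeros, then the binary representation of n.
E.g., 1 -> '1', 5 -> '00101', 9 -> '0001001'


num_bits = floor(log2(968)) + 1 = 10
leading_zeros = num_bits - 1 = 9
binary(968) = 1111001000

Elias gamma(968) = '000000000' + '1111001000' = 0000000001111001000 (19 bits)


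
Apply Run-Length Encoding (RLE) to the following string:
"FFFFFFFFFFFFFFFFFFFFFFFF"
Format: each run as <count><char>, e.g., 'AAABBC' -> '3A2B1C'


Scanning runs left to right:
  i=0: run of 'F' x 24 -> '24F'

RLE = 24F


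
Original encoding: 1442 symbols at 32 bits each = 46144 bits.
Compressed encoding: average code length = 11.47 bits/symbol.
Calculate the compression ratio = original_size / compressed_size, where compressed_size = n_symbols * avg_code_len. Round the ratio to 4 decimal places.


original_size = n_symbols * orig_bits = 1442 * 32 = 46144 bits
compressed_size = n_symbols * avg_code_len = 1442 * 11.47 = 16539.74 bits
ratio = original_size / compressed_size = 46144 / 16539.74 = 2.7899

Compression ratio = 2.7899


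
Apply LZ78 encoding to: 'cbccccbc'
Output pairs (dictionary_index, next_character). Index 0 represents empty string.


LZ78 encoding steps:
Dictionary: {0: ''}
Step 1: w='' (idx 0), next='c' -> output (0, 'c'), add 'c' as idx 1
Step 2: w='' (idx 0), next='b' -> output (0, 'b'), add 'b' as idx 2
Step 3: w='c' (idx 1), next='c' -> output (1, 'c'), add 'cc' as idx 3
Step 4: w='cc' (idx 3), next='b' -> output (3, 'b'), add 'ccb' as idx 4
Step 5: w='c' (idx 1), end of input -> output (1, '')


Encoded: [(0, 'c'), (0, 'b'), (1, 'c'), (3, 'b'), (1, '')]


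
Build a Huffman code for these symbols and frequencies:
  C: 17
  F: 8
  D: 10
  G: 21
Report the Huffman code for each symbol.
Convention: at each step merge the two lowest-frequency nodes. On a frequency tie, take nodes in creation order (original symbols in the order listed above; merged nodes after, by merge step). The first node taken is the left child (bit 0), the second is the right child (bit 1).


Huffman tree construction:
Step 1: Merge F(8) + D(10) = 18
Step 2: Merge C(17) + (F+D)(18) = 35
Step 3: Merge G(21) + (C+(F+D))(35) = 56
Read each symbol's code off the tree from the root (left child = 0, right child = 1).

Codes:
  C: 10 (length 2)
  F: 110 (length 3)
  D: 111 (length 3)
  G: 0 (length 1)
Average code length: 109/56 = 1.9464 bits/symbol


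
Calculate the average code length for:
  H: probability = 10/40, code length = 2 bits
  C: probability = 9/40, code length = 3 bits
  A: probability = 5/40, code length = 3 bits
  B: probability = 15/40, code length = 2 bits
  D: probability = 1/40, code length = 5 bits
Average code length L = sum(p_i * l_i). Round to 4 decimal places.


Weighted contributions p_i * l_i:
  H: (10/40) * 2 = 20/40
  C: (9/40) * 3 = 27/40
  A: (5/40) * 3 = 15/40
  B: (15/40) * 2 = 30/40
  D: (1/40) * 5 = 5/40
Sum = (20 + 27 + 15 + 30 + 5)/40 = 97/40

L = 97/40 = 2.4250 bits/symbol


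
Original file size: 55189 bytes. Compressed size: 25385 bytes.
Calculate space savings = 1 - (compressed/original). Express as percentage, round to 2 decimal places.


ratio = compressed/original = 25385/55189 = 0.459965
savings = 1 - ratio = 1 - 0.459965 = 0.540035
as a percentage: 0.540035 * 100 = 54.0%

Space savings = 1 - 25385/55189 = 54.0%


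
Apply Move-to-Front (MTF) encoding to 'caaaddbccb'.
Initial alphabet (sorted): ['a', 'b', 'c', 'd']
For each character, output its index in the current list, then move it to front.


MTF encoding:
'c': index 2 in ['a', 'b', 'c', 'd'] -> ['c', 'a', 'b', 'd']
'a': index 1 in ['c', 'a', 'b', 'd'] -> ['a', 'c', 'b', 'd']
'a': index 0 in ['a', 'c', 'b', 'd'] -> ['a', 'c', 'b', 'd']
'a': index 0 in ['a', 'c', 'b', 'd'] -> ['a', 'c', 'b', 'd']
'd': index 3 in ['a', 'c', 'b', 'd'] -> ['d', 'a', 'c', 'b']
'd': index 0 in ['d', 'a', 'c', 'b'] -> ['d', 'a', 'c', 'b']
'b': index 3 in ['d', 'a', 'c', 'b'] -> ['b', 'd', 'a', 'c']
'c': index 3 in ['b', 'd', 'a', 'c'] -> ['c', 'b', 'd', 'a']
'c': index 0 in ['c', 'b', 'd', 'a'] -> ['c', 'b', 'd', 'a']
'b': index 1 in ['c', 'b', 'd', 'a'] -> ['b', 'c', 'd', 'a']


Output: [2, 1, 0, 0, 3, 0, 3, 3, 0, 1]


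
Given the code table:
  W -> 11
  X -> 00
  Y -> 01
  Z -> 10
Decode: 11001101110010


Decoding:
11 -> W
00 -> X
11 -> W
01 -> Y
11 -> W
00 -> X
10 -> Z


Result: WXWYWXZ


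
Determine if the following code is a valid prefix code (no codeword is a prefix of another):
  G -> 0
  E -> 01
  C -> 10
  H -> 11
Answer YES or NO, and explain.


Checking each pair (does one codeword prefix another?):
  G='0' vs E='01': prefix -- VIOLATION

NO -- this is NOT a valid prefix code. G (0) is a prefix of E (01).


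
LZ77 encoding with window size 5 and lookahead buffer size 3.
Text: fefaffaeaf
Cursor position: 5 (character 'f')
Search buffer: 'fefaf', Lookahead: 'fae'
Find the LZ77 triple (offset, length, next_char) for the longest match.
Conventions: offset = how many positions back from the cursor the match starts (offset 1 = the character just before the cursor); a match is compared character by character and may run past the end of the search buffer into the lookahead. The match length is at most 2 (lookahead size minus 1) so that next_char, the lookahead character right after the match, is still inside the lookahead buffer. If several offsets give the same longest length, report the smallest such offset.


Try each offset into the search buffer:
  offset=1 (pos 4, char 'f'): match length 1
  offset=2 (pos 3, char 'a'): match length 0
  offset=3 (pos 2, char 'f'): match length 2
  offset=4 (pos 1, char 'e'): match length 0
  offset=5 (pos 0, char 'f'): match length 1
Longest match has length 2 at offset 3.
next_char = character at position 5 + 2 = 7 -> 'e'

Best match: offset=3, length=2 (matching 'fa' starting at position 2)
LZ77 triple: (3, 2, 'e')


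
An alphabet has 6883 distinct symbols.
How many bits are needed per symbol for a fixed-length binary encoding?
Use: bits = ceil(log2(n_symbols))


log2(6883) = 12.7488
Bracket: 2^12 = 4096 < 6883 <= 2^13 = 8192
So ceil(log2(6883)) = 13

bits = ceil(log2(6883)) = ceil(12.7488) = 13 bits


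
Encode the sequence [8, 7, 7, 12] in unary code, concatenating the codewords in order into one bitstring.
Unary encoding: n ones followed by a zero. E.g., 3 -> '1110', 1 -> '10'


Encode each number as n ones followed by a terminating 0:
  8 -> 111111110 (9 bits)
  7 -> 11111110 (8 bits)
  7 -> 11111110 (8 bits)
  12 -> 1111111111110 (13 bits)
Total length = 9 + 8 + 8 + 13 = 38 bits.

Unary([8, 7, 7, 12]) = 11111111011111110111111101111111111110 (38 bits)


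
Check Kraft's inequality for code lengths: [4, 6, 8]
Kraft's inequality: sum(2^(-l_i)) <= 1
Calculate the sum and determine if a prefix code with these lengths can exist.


Sum = 2^(-4) + 2^(-6) + 2^(-8)
    = 0.0625 + 0.015625 + 0.00390625
    = 21/256 = 0.08203125
Since 0.08203125 <= 1, Kraft's inequality IS satisfied.
A prefix code with these lengths CAN exist.

Kraft sum = 0.08203125. Satisfied.


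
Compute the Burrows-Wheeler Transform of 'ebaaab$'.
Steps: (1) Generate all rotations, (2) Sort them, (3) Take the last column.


Rotations (sorted):
  0: $ebaaab -> last char: b
  1: aaab$eb -> last char: b
  2: aab$eba -> last char: a
  3: ab$ebaa -> last char: a
  4: b$ebaaa -> last char: a
  5: baaab$e -> last char: e
  6: ebaaab$ -> last char: $


BWT = bbaaae$


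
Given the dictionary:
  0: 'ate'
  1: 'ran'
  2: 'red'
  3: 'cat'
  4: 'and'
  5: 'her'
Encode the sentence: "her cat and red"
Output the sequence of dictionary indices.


Look up each word in the dictionary:
  'her' -> 5
  'cat' -> 3
  'and' -> 4
  'red' -> 2

Encoded: [5, 3, 4, 2]


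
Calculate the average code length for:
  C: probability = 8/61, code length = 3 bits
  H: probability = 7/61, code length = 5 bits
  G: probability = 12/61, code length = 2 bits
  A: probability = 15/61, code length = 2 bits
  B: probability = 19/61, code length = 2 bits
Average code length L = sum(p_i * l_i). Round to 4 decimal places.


Weighted contributions p_i * l_i:
  C: (8/61) * 3 = 24/61
  H: (7/61) * 5 = 35/61
  G: (12/61) * 2 = 24/61
  A: (15/61) * 2 = 30/61
  B: (19/61) * 2 = 38/61
Sum = (24 + 35 + 24 + 30 + 38)/61 = 151/61

L = 151/61 = 2.4754 bits/symbol


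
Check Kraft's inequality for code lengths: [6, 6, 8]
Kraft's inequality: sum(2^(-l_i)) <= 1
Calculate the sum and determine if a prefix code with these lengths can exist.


Sum = 2^(-6) + 2^(-6) + 2^(-8)
    = 0.015625 + 0.015625 + 0.00390625
    = 9/256 = 0.03515625
Since 0.03515625 <= 1, Kraft's inequality IS satisfied.
A prefix code with these lengths CAN exist.

Kraft sum = 0.03515625. Satisfied.


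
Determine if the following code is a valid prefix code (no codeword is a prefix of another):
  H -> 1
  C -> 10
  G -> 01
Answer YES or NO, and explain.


Checking each pair (does one codeword prefix another?):
  H='1' vs C='10': prefix -- VIOLATION

NO -- this is NOT a valid prefix code. H (1) is a prefix of C (10).


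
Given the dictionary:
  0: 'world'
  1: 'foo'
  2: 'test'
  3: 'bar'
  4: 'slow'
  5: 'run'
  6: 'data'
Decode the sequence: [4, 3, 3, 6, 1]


Look up each index in the dictionary:
  4 -> 'slow'
  3 -> 'bar'
  3 -> 'bar'
  6 -> 'data'
  1 -> 'foo'

Decoded: "slow bar bar data foo"


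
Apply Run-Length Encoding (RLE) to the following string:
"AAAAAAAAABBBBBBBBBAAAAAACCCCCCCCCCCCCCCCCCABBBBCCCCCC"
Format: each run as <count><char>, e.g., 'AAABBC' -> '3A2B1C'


Scanning runs left to right:
  i=0: run of 'A' x 9 -> '9A'
  i=9: run of 'B' x 9 -> '9B'
  i=18: run of 'A' x 6 -> '6A'
  i=24: run of 'C' x 18 -> '18C'
  i=42: run of 'A' x 1 -> '1A'
  i=43: run of 'B' x 4 -> '4B'
  i=47: run of 'C' x 6 -> '6C'

RLE = 9A9B6A18C1A4B6C


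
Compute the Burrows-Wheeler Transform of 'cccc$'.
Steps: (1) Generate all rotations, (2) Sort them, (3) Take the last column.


Rotations (sorted):
  0: $cccc -> last char: c
  1: c$ccc -> last char: c
  2: cc$cc -> last char: c
  3: ccc$c -> last char: c
  4: cccc$ -> last char: $


BWT = cccc$


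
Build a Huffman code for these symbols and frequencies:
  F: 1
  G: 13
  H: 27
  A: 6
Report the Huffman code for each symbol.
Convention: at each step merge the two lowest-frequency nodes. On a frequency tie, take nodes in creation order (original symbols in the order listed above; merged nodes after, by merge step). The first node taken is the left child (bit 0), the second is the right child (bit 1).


Huffman tree construction:
Step 1: Merge F(1) + A(6) = 7
Step 2: Merge (F+A)(7) + G(13) = 20
Step 3: Merge ((F+A)+G)(20) + H(27) = 47
Read each symbol's code off the tree from the root (left child = 0, right child = 1).

Codes:
  F: 000 (length 3)
  G: 01 (length 2)
  H: 1 (length 1)
  A: 001 (length 3)
Average code length: 74/47 = 1.5745 bits/symbol


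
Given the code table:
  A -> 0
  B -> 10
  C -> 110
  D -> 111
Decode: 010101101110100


Decoding:
0 -> A
10 -> B
10 -> B
110 -> C
111 -> D
0 -> A
10 -> B
0 -> A


Result: ABBCDABA


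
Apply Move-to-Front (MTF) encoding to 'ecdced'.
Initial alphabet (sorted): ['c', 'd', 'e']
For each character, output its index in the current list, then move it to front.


MTF encoding:
'e': index 2 in ['c', 'd', 'e'] -> ['e', 'c', 'd']
'c': index 1 in ['e', 'c', 'd'] -> ['c', 'e', 'd']
'd': index 2 in ['c', 'e', 'd'] -> ['d', 'c', 'e']
'c': index 1 in ['d', 'c', 'e'] -> ['c', 'd', 'e']
'e': index 2 in ['c', 'd', 'e'] -> ['e', 'c', 'd']
'd': index 2 in ['e', 'c', 'd'] -> ['d', 'e', 'c']


Output: [2, 1, 2, 1, 2, 2]


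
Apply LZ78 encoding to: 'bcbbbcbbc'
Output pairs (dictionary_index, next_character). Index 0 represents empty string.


LZ78 encoding steps:
Dictionary: {0: ''}
Step 1: w='' (idx 0), next='b' -> output (0, 'b'), add 'b' as idx 1
Step 2: w='' (idx 0), next='c' -> output (0, 'c'), add 'c' as idx 2
Step 3: w='b' (idx 1), next='b' -> output (1, 'b'), add 'bb' as idx 3
Step 4: w='b' (idx 1), next='c' -> output (1, 'c'), add 'bc' as idx 4
Step 5: w='bb' (idx 3), next='c' -> output (3, 'c'), add 'bbc' as idx 5


Encoded: [(0, 'b'), (0, 'c'), (1, 'b'), (1, 'c'), (3, 'c')]


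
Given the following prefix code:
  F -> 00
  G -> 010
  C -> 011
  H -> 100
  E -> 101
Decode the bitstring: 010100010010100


Decoding step by step:
Bits 010 -> G
Bits 100 -> H
Bits 010 -> G
Bits 010 -> G
Bits 100 -> H


Decoded message: GHGGH


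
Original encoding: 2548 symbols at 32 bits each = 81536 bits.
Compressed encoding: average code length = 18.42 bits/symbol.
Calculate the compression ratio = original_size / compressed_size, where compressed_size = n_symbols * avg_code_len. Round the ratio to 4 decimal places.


original_size = n_symbols * orig_bits = 2548 * 32 = 81536 bits
compressed_size = n_symbols * avg_code_len = 2548 * 18.42 = 46934.16 bits
ratio = original_size / compressed_size = 81536 / 46934.16 = 1.7372

Compression ratio = 1.7372


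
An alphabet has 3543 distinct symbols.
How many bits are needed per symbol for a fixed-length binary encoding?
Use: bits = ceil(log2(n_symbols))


log2(3543) = 11.7908
Bracket: 2^11 = 2048 < 3543 <= 2^12 = 4096
So ceil(log2(3543)) = 12

bits = ceil(log2(3543)) = ceil(11.7908) = 12 bits


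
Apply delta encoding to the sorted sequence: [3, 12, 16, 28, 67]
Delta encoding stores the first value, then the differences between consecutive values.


First value: 3
Deltas:
  12 - 3 = 9
  16 - 12 = 4
  28 - 16 = 12
  67 - 28 = 39


Delta encoded: [3, 9, 4, 12, 39]


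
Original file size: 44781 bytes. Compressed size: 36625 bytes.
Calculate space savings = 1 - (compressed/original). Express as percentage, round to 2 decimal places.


ratio = compressed/original = 36625/44781 = 0.817869
savings = 1 - ratio = 1 - 0.817869 = 0.182131
as a percentage: 0.182131 * 100 = 18.21%

Space savings = 1 - 36625/44781 = 18.21%


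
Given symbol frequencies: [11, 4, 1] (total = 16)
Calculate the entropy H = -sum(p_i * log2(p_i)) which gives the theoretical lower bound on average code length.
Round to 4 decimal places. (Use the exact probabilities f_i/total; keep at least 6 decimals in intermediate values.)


Per-symbol terms -p_i * log2(p_i) with p_i = f_i/16:
  p = 11/16 = 0.687500: log2(p) = -0.540568, -p*log2(p) = 0.371641
  p = 4/16 = 0.250000: log2(p) = -2.000000, -p*log2(p) = 0.500000
  p = 1/16 = 0.062500: log2(p) = -4.000000, -p*log2(p) = 0.250000
H = 0.371641 + 0.500000 + 0.250000 = 1.121641

H = 1.1216 bits/symbol


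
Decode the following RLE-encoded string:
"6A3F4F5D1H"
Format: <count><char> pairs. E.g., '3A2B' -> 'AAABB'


Expanding each <count><char> pair:
  6A -> 'AAAAAA'
  3F -> 'FFF'
  4F -> 'FFFF'
  5D -> 'DDDDD'
  1H -> 'H'

Decoded = AAAAAAFFFFFFFDDDDDH


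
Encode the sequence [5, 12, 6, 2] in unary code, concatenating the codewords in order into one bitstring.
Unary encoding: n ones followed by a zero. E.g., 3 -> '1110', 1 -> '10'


Encode each number as n ones followed by a terminating 0:
  5 -> 111110 (6 bits)
  12 -> 1111111111110 (13 bits)
  6 -> 1111110 (7 bits)
  2 -> 110 (3 bits)
Total length = 6 + 13 + 7 + 3 = 29 bits.

Unary([5, 12, 6, 2]) = 11111011111111111101111110110 (29 bits)


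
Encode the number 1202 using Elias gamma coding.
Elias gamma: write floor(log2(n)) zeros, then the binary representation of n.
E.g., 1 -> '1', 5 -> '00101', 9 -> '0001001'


num_bits = floor(log2(1202)) + 1 = 11
leading_zeros = num_bits - 1 = 10
binary(1202) = 10010110010

Elias gamma(1202) = '0000000000' + '10010110010' = 000000000010010110010 (21 bits)


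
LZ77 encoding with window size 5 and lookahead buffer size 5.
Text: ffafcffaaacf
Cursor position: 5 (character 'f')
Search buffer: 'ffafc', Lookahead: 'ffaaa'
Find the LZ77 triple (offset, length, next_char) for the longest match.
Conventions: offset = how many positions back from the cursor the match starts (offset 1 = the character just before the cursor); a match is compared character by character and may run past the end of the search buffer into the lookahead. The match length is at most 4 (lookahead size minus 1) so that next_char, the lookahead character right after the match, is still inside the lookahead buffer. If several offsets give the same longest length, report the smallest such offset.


Try each offset into the search buffer:
  offset=1 (pos 4, char 'c'): match length 0
  offset=2 (pos 3, char 'f'): match length 1
  offset=3 (pos 2, char 'a'): match length 0
  offset=4 (pos 1, char 'f'): match length 1
  offset=5 (pos 0, char 'f'): match length 3
Longest match has length 3 at offset 5.
next_char = character at position 5 + 3 = 8 -> 'a'

Best match: offset=5, length=3 (matching 'ffa' starting at position 0)
LZ77 triple: (5, 3, 'a')


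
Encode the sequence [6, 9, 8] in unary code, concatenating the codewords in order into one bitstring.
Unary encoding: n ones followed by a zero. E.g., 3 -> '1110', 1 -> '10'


Encode each number as n ones followed by a terminating 0:
  6 -> 1111110 (7 bits)
  9 -> 1111111110 (10 bits)
  8 -> 111111110 (9 bits)
Total length = 7 + 10 + 9 = 26 bits.

Unary([6, 9, 8]) = 11111101111111110111111110 (26 bits)


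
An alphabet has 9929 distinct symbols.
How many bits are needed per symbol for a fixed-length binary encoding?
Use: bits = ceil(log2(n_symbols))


log2(9929) = 13.2774
Bracket: 2^13 = 8192 < 9929 <= 2^14 = 16384
So ceil(log2(9929)) = 14

bits = ceil(log2(9929)) = ceil(13.2774) = 14 bits


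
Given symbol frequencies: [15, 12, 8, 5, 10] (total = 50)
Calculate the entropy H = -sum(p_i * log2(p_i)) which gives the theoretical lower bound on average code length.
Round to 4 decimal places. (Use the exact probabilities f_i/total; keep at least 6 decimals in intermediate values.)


Per-symbol terms -p_i * log2(p_i) with p_i = f_i/50:
  p = 15/50 = 0.300000: log2(p) = -1.736966, -p*log2(p) = 0.521090
  p = 12/50 = 0.240000: log2(p) = -2.058894, -p*log2(p) = 0.494134
  p = 8/50 = 0.160000: log2(p) = -2.643856, -p*log2(p) = 0.423017
  p = 5/50 = 0.100000: log2(p) = -3.321928, -p*log2(p) = 0.332193
  p = 10/50 = 0.200000: log2(p) = -2.321928, -p*log2(p) = 0.464386
H = 0.521090 + 0.494134 + 0.423017 + 0.332193 + 0.464386 = 2.234820

H = 2.2348 bits/symbol
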